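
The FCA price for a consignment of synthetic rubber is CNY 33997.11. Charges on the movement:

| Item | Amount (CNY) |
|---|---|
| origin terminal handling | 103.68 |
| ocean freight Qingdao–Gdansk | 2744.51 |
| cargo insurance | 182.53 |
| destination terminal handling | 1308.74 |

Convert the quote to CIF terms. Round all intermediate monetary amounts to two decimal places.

CIF price: CNY 37027.83

Not relevant to the conversion: destination terminal — on the buyer under both terms; not part of either seller's price.
From FCA to CIF, the seller additionally bears: origin terminal, freight, insurance.
CIF price = 33997.11 + 103.68 + 2744.51 + 182.53 = 37027.83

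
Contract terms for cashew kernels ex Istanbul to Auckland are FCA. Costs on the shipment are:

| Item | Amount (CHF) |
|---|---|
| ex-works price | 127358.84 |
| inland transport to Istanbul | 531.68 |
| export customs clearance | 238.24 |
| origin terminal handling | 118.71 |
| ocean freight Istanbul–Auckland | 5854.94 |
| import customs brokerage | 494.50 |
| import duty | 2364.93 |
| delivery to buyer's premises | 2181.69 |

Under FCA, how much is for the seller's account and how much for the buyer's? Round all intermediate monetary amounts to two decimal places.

FCA: the seller delivers export-cleared goods to the carrier; the buyer bears costs from that point.
Seller's account: goods 127358.84 + inland to port 531.68 + export clearance 238.24 = 128128.76
Buyer's account: origin terminal 118.71 + freight 5854.94 + brokerage 494.50 + duty 2364.93 + delivery 2181.69 = 11014.77

Seller: CHF 128128.76; buyer: CHF 11014.77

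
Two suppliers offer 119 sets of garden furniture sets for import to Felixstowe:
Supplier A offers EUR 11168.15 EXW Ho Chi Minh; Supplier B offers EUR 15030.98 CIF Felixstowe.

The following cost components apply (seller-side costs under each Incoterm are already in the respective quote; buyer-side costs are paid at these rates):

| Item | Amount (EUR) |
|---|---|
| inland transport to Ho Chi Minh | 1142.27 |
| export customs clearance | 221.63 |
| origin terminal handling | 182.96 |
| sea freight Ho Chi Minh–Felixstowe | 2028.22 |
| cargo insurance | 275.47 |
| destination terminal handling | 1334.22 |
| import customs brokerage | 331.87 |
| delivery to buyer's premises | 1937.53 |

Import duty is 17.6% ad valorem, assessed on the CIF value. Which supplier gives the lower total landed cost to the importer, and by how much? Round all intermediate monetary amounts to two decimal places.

Supplier A (EXW):
CIF value = EXW price + inland to port + export clearance + origin terminal + freight + insurance = 11168.15 + 1142.27 + 221.63 + 182.96 + 2028.22 + 275.47 = 15018.70
Import duty = 15018.70 × 17.6% = 2643.29
Buyer bears (A): 1142.27 + 221.63 + 182.96 + 2028.22 + 275.47 + 1334.22 + 331.87 + 1937.53 = 7454.17
Landed cost (A) = invoice 11168.15 + 7454.17 + duty 2643.29 = 21265.61
Supplier B (CIF):
The CIF price already equals the CIF value: 15030.98
Import duty = 15030.98 × 17.6% = 2645.45
Buyer bears (B): 1334.22 + 331.87 + 1937.53 = 3603.62
Landed cost (B) = invoice 15030.98 + 3603.62 + duty 2645.45 = 21280.05
Difference = |21265.61 − 21280.05| = 14.44

Supplier A is cheaper by EUR 14.44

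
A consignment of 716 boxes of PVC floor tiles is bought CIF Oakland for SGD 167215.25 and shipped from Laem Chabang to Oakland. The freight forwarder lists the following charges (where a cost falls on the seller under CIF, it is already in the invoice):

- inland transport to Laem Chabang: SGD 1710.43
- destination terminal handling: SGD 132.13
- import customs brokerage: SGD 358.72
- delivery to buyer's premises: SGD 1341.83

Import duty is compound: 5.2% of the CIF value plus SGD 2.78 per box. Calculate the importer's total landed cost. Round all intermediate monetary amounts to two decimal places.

Total landed cost: SGD 179733.60

CIF: the seller pays costs through ocean freight and marine insurance to the destination port.
Already in the invoice (seller's account under CIF): inland to port — exclude.
The CIF price already equals the CIF value: 167215.25
Ad valorem component: 167215.25 × 5.2% = 8695.19
Specific component: 716 × 2.78 = 1990.48
Import duty = 8695.19 + 1990.48 = 10685.67
Buyer bears: destination terminal 132.13 + brokerage 358.72 + delivery 1341.83 + duty 10685.67 = 12518.35
Landed cost = invoice 167215.25 + 12518.35 = 179733.60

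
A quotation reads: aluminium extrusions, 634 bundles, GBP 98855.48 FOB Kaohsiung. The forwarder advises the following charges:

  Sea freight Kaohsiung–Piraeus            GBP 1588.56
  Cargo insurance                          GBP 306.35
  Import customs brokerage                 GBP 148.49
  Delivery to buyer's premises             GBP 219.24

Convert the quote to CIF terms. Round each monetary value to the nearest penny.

CIF price: GBP 100750.39

Not relevant to the conversion: brokerage, delivery — on the buyer under both terms; not part of either seller's price.
From FOB to CIF, the seller additionally bears: freight, insurance.
CIF price = 98855.48 + 1588.56 + 306.35 = 100750.39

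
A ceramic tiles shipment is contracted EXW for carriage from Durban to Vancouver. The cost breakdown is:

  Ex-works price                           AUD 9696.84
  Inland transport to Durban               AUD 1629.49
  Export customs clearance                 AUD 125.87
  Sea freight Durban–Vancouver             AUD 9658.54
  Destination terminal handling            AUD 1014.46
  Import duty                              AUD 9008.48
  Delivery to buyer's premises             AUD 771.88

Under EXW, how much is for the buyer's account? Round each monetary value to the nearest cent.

EXW: the seller makes goods available at their premises; the buyer bears all onward costs.
Seller's account: goods 9696.84 = 9696.84
Buyer's account: inland to port 1629.49 + export clearance 125.87 + freight 9658.54 + destination terminal 1014.46 + duty 9008.48 + delivery 771.88 = 22208.72

Buyer's account: AUD 22208.72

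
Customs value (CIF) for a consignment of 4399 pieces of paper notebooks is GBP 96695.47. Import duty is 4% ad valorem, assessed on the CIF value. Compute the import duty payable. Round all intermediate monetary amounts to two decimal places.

Import duty: GBP 3867.82

Import duty = 96695.47 × 4% = 3867.82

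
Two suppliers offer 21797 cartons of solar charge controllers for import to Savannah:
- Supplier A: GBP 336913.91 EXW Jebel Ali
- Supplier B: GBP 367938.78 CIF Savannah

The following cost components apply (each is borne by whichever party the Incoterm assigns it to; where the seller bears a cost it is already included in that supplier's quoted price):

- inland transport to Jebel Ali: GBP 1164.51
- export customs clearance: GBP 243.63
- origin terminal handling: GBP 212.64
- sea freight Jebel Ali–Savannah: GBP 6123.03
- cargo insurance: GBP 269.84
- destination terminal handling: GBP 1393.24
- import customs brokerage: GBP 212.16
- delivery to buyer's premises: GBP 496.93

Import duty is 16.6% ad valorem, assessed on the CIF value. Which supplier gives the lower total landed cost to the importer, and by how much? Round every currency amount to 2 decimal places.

Supplier A is cheaper by GBP 26831.09

Supplier A (EXW):
CIF value = EXW price + inland to port + export clearance + origin terminal + freight + insurance = 336913.91 + 1164.51 + 243.63 + 212.64 + 6123.03 + 269.84 = 344927.56
Import duty = 344927.56 × 16.6% = 57257.97
Buyer bears (A): 1164.51 + 243.63 + 212.64 + 6123.03 + 269.84 + 1393.24 + 212.16 + 496.93 = 10115.98
Landed cost (A) = invoice 336913.91 + 10115.98 + duty 57257.97 = 404287.86
Supplier B (CIF):
The CIF price already equals the CIF value: 367938.78
Import duty = 367938.78 × 16.6% = 61077.84
Buyer bears (B): 1393.24 + 212.16 + 496.93 = 2102.33
Landed cost (B) = invoice 367938.78 + 2102.33 + duty 61077.84 = 431118.95
Difference = |404287.86 − 431118.95| = 26831.09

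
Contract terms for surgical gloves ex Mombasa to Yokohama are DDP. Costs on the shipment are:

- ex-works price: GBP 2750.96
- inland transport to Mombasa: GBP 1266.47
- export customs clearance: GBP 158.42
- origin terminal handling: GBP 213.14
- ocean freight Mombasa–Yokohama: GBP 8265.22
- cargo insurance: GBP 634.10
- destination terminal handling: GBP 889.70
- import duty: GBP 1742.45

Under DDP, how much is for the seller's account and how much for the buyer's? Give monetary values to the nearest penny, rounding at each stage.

DDP: the seller bears all costs including import duty.
Seller's account: goods 2750.96 + inland to port 1266.47 + export clearance 158.42 + origin terminal 213.14 + freight 8265.22 + insurance 634.10 + destination terminal 889.70 + duty 1742.45 = 15920.46
Buyer's account: 0.00

Seller: GBP 15920.46; buyer: GBP 0.00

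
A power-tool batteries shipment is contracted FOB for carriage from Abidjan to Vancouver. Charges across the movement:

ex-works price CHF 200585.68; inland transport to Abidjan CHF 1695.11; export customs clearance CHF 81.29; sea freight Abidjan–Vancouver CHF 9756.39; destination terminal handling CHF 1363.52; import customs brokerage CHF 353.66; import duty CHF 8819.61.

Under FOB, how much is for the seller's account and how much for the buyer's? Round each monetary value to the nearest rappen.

FOB: the seller bears costs until goods are on board at the origin port; the buyer bears freight, insurance and all costs thereafter.
Seller's account: goods 200585.68 + inland to port 1695.11 + export clearance 81.29 = 202362.08
Buyer's account: freight 9756.39 + destination terminal 1363.52 + brokerage 353.66 + duty 8819.61 = 20293.18

Seller: CHF 202362.08; buyer: CHF 20293.18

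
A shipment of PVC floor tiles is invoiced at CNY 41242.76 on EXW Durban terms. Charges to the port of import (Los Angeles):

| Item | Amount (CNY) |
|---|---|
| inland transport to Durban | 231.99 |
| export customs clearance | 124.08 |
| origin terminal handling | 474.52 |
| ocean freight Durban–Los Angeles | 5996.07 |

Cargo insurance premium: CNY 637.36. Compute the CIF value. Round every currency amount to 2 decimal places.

CIF = EXW price + pre-shipment costs + freight + insurance
CIF = 41242.76 + 231.99 + 124.08 + 474.52 + 5996.07 + 637.36 = 48706.78

CIF value: CNY 48706.78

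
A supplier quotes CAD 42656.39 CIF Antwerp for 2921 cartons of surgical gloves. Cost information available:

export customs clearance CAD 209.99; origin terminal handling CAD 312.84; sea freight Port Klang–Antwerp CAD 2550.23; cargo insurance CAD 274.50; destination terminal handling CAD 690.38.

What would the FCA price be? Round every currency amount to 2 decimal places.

FCA price: CAD 39518.82

Not relevant to the conversion: export clearance — on the seller under both CIF and FCA; already in the CIF price and stays in the FCA price. destination terminal — on the buyer under both terms; not part of either seller's price.
From CIF to FCA, the seller no longer bears: origin terminal, freight, insurance.
FCA price = 42656.39 − 312.84 − 2550.23 − 274.50 = 39518.82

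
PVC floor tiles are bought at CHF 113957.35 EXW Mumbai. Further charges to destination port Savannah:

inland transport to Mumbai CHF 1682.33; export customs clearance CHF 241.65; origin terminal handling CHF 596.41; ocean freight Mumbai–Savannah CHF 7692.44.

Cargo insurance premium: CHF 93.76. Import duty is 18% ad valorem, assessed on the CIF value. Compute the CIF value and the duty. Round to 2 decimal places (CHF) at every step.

CIF value: CHF 124263.94; import duty: CHF 22367.51

CIF = EXW price + pre-shipment costs + freight + insurance
CIF = 113957.35 + 1682.33 + 241.65 + 596.41 + 7692.44 + 93.76 = 124263.94
Import duty = 124263.94 × 18% = 22367.51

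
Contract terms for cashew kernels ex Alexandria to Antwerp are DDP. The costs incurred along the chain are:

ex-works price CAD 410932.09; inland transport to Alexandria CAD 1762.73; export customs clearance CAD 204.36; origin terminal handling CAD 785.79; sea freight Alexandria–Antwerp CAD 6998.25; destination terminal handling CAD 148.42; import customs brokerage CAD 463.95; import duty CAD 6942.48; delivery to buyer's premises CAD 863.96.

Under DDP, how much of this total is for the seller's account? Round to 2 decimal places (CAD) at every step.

Seller's account: CAD 429102.03

DDP: the seller bears all costs including import duty.
Seller's account: goods 410932.09 + inland to port 1762.73 + export clearance 204.36 + origin terminal 785.79 + freight 6998.25 + destination terminal 148.42 + brokerage 463.95 + duty 6942.48 + delivery 863.96 = 429102.03
Buyer's account: 0.00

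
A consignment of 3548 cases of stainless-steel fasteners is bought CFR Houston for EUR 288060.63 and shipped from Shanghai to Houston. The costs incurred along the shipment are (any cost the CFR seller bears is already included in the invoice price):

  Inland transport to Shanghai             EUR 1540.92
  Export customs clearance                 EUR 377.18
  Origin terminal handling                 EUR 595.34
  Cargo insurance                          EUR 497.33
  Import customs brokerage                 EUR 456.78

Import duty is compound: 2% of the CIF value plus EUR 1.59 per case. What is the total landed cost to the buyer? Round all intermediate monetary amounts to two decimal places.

CFR: the seller pays costs through ocean freight to the destination port, but not insurance.
Already in the invoice (seller's account under CFR): inland to port, export clearance, origin terminal — exclude.
CIF value = CFR price + insurance = 288060.63 + 497.33 = 288557.96
Ad valorem component: 288557.96 × 2% = 5771.16
Specific component: 3548 × 1.59 = 5641.32
Import duty = 5771.16 + 5641.32 = 11412.48
Buyer bears: insurance 497.33 + brokerage 456.78 + duty 11412.48 = 12366.59
Landed cost = invoice 288060.63 + 12366.59 = 300427.22

Total landed cost: EUR 300427.22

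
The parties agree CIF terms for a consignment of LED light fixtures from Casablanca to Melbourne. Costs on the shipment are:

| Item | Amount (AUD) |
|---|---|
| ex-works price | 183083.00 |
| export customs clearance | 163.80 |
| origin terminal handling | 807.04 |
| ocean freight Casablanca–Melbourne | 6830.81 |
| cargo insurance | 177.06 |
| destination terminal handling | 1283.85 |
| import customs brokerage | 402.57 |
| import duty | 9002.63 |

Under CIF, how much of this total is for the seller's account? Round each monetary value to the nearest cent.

Seller's account: AUD 191061.71

CIF: the seller pays costs through ocean freight and marine insurance to the destination port.
Seller's account: goods 183083.00 + export clearance 163.80 + origin terminal 807.04 + freight 6830.81 + insurance 177.06 = 191061.71
Buyer's account: destination terminal 1283.85 + brokerage 402.57 + duty 9002.63 = 10689.05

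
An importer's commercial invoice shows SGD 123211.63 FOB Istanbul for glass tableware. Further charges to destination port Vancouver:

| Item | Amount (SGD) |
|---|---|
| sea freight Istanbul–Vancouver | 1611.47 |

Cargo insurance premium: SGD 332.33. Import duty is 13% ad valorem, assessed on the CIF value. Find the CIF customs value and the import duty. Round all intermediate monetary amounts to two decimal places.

CIF value: SGD 125155.43; import duty: SGD 16270.21

CIF = FOB price + freight + insurance
CIF = 123211.63 + 1611.47 + 332.33 = 125155.43
Import duty = 125155.43 × 13% = 16270.21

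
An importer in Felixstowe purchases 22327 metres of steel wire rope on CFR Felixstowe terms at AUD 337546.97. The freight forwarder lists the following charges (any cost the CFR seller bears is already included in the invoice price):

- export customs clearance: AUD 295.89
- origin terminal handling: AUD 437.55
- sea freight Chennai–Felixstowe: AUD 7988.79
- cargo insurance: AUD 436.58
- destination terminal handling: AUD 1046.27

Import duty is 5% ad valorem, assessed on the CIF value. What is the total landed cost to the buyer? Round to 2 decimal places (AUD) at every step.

CFR: the seller pays costs through ocean freight to the destination port, but not insurance.
Already in the invoice (seller's account under CFR): export clearance, origin terminal, freight — exclude.
CIF value = CFR price + insurance = 337546.97 + 436.58 = 337983.55
Import duty = 337983.55 × 5% = 16899.18
Buyer bears: insurance 436.58 + destination terminal 1046.27 + duty 16899.18 = 18382.03
Landed cost = invoice 337546.97 + 18382.03 = 355929.00

Total landed cost: AUD 355929.00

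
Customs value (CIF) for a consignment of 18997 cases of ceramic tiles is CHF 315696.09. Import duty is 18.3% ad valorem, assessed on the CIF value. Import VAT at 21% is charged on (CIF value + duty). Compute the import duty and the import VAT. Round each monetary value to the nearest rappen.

Import duty = 315696.09 × 18.3% = 57772.38
VAT base = CIF + duty = 315696.09 + 57772.38 = 373468.47
Import VAT = 373468.47 × 21% = 78428.38

Import duty: CHF 57772.38; import VAT: CHF 78428.38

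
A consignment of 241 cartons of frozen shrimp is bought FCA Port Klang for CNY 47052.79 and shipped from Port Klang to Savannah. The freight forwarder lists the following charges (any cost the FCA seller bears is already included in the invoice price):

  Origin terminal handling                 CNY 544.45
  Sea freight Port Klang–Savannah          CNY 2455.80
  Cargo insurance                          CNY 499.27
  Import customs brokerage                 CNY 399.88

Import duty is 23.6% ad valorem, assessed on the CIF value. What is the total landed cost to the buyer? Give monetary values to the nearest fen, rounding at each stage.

FCA: the seller delivers export-cleared goods to the carrier; the buyer bears costs from that point.
CIF value = FCA price + origin terminal + freight + insurance = 47052.79 + 544.45 + 2455.80 + 499.27 = 50552.31
Import duty = 50552.31 × 23.6% = 11930.35
Buyer bears: origin terminal 544.45 + freight 2455.80 + insurance 499.27 + brokerage 399.88 + duty 11930.35 = 15829.75
Landed cost = invoice 47052.79 + 15829.75 = 62882.54

Total landed cost: CNY 62882.54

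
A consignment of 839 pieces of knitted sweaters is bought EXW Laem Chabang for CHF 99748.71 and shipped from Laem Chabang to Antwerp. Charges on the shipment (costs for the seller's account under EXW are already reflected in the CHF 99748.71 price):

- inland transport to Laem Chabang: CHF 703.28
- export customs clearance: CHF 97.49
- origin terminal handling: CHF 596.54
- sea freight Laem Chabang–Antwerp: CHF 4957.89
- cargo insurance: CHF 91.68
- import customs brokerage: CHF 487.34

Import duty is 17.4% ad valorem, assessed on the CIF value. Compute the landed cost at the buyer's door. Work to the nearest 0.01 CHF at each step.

EXW: the seller makes goods available at their premises; the buyer bears all onward costs.
CIF value = EXW price + inland to port + export clearance + origin terminal + freight + insurance = 99748.71 + 703.28 + 97.49 + 596.54 + 4957.89 + 91.68 = 106195.59
Import duty = 106195.59 × 17.4% = 18478.03
Buyer bears: inland to port 703.28 + export clearance 97.49 + origin terminal 596.54 + freight 4957.89 + insurance 91.68 + brokerage 487.34 + duty 18478.03 = 25412.25
Landed cost = invoice 99748.71 + 25412.25 = 125160.96

Total landed cost: CHF 125160.96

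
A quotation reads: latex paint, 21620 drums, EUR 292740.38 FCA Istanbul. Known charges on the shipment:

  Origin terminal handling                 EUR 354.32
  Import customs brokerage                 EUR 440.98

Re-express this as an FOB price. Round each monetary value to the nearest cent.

Not relevant to the conversion: brokerage — on the buyer under both terms; not part of either seller's price.
From FCA to FOB, the seller additionally bears: origin terminal.
FOB price = 292740.38 + 354.32 = 293094.70

FOB price: EUR 293094.70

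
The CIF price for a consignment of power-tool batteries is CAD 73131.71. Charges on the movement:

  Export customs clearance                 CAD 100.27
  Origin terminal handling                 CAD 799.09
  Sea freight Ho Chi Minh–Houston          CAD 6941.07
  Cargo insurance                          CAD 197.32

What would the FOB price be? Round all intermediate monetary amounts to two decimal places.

Not relevant to the conversion: export clearance, origin terminal — on the seller under both CIF and FOB; already in the CIF price and stays in the FOB price.
From CIF to FOB, the seller no longer bears: freight, insurance.
FOB price = 73131.71 − 6941.07 − 197.32 = 65993.32

FOB price: CAD 65993.32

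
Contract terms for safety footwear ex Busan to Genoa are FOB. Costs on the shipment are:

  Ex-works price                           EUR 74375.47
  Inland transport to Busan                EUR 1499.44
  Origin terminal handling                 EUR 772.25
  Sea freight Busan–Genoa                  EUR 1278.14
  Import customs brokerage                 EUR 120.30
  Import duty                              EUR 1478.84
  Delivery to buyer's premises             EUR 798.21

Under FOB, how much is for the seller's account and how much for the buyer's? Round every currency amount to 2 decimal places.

Seller: EUR 76647.16; buyer: EUR 3675.49

FOB: the seller bears costs until goods are on board at the origin port; the buyer bears freight, insurance and all costs thereafter.
Seller's account: goods 74375.47 + inland to port 1499.44 + origin terminal 772.25 = 76647.16
Buyer's account: freight 1278.14 + brokerage 120.30 + duty 1478.84 + delivery 798.21 = 3675.49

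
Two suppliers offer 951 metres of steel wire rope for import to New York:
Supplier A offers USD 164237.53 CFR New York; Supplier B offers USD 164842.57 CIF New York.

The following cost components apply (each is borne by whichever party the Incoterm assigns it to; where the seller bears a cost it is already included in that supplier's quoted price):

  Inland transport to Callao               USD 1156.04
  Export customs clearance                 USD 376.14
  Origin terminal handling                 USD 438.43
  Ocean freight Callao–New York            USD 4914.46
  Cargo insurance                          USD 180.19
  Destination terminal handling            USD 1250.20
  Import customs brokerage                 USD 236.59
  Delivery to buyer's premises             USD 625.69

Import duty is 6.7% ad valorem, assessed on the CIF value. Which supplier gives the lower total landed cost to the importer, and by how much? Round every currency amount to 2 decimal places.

Supplier A (CFR):
CIF value = CFR price + insurance = 164237.53 + 180.19 = 164417.72
Import duty = 164417.72 × 6.7% = 11015.99
Buyer bears (A): 180.19 + 1250.20 + 236.59 + 625.69 = 2292.67
Landed cost (A) = invoice 164237.53 + 2292.67 + duty 11015.99 = 177546.19
Supplier B (CIF):
The CIF price already equals the CIF value: 164842.57
Import duty = 164842.57 × 6.7% = 11044.45
Buyer bears (B): 1250.20 + 236.59 + 625.69 = 2112.48
Landed cost (B) = invoice 164842.57 + 2112.48 + duty 11044.45 = 177999.50
Difference = |177546.19 − 177999.50| = 453.31

Supplier A is cheaper by USD 453.31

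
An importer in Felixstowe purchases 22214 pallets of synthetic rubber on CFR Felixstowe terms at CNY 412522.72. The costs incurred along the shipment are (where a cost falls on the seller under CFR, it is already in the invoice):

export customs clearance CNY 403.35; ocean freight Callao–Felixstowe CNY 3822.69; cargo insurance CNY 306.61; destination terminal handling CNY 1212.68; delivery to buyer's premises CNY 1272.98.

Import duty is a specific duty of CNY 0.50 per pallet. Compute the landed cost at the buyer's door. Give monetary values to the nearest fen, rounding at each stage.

CFR: the seller pays costs through ocean freight to the destination port, but not insurance.
Already in the invoice (seller's account under CFR): export clearance, freight — exclude.
CIF value = CFR price + insurance = 412522.72 + 306.61 = 412829.33
Import duty = 22214 × 0.50 = 11107.00
Buyer bears: insurance 306.61 + destination terminal 1212.68 + delivery 1272.98 + duty 11107.00 = 13899.27
Landed cost = invoice 412522.72 + 13899.27 = 426421.99

Total landed cost: CNY 426421.99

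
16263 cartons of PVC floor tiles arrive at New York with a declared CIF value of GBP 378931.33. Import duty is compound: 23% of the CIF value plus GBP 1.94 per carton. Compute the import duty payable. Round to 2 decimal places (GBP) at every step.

Import duty: GBP 118704.43

Ad valorem component: 378931.33 × 23% = 87154.21
Specific component: 16263 × 1.94 = 31550.22
Import duty = 87154.21 + 31550.22 = 118704.43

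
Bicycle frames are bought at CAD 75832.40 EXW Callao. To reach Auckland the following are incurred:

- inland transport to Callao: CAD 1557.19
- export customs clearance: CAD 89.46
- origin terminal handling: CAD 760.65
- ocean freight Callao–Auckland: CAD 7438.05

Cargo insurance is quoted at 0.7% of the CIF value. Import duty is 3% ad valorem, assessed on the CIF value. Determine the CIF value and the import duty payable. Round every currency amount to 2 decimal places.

Let C be the CIF value. C = EXW price + pre-shipment costs + freight + 0.7% × C
C − 0.7% × C = 75832.40 + 1557.19 + 89.46 + 760.65 + 7438.05
0.993 × C = 85677.75
C = 85677.75 / 0.993 = 86281.72
Insurance premium = 0.7% × 86281.72 = 603.97
Import duty = 86281.72 × 3% = 2588.45

CIF value: CAD 86281.72; import duty: CAD 2588.45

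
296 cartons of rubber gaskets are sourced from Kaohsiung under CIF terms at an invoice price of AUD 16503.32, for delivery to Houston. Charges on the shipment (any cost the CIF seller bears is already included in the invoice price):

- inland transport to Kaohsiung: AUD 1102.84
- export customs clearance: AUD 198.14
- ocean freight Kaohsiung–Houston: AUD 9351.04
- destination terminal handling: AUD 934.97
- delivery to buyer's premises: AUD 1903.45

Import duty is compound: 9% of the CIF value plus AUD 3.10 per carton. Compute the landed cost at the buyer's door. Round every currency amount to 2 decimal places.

CIF: the seller pays costs through ocean freight and marine insurance to the destination port.
Already in the invoice (seller's account under CIF): inland to port, export clearance, freight — exclude.
The CIF price already equals the CIF value: 16503.32
Ad valorem component: 16503.32 × 9% = 1485.30
Specific component: 296 × 3.10 = 917.60
Import duty = 1485.30 + 917.60 = 2402.90
Buyer bears: destination terminal 934.97 + delivery 1903.45 + duty 2402.90 = 5241.32
Landed cost = invoice 16503.32 + 5241.32 = 21744.64

Total landed cost: AUD 21744.64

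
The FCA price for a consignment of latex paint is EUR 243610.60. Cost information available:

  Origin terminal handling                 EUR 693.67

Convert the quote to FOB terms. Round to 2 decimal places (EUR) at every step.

FOB price: EUR 244304.27

From FCA to FOB, the seller additionally bears: origin terminal.
FOB price = 243610.60 + 693.67 = 244304.27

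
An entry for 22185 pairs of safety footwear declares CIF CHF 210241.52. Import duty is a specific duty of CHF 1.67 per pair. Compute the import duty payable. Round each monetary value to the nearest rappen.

Import duty: CHF 37048.95

Import duty = 22185 × 1.67 = 37048.95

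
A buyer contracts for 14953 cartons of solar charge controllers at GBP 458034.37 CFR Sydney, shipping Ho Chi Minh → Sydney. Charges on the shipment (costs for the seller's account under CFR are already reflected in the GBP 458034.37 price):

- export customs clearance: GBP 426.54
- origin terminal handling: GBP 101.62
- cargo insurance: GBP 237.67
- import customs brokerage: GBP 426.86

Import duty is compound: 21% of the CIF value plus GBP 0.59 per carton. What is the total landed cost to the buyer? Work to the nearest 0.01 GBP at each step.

CFR: the seller pays costs through ocean freight to the destination port, but not insurance.
Already in the invoice (seller's account under CFR): export clearance, origin terminal — exclude.
CIF value = CFR price + insurance = 458034.37 + 237.67 = 458272.04
Ad valorem component: 458272.04 × 21% = 96237.13
Specific component: 14953 × 0.59 = 8822.27
Import duty = 96237.13 + 8822.27 = 105059.40
Buyer bears: insurance 237.67 + brokerage 426.86 + duty 105059.40 = 105723.93
Landed cost = invoice 458034.37 + 105723.93 = 563758.30

Total landed cost: GBP 563758.30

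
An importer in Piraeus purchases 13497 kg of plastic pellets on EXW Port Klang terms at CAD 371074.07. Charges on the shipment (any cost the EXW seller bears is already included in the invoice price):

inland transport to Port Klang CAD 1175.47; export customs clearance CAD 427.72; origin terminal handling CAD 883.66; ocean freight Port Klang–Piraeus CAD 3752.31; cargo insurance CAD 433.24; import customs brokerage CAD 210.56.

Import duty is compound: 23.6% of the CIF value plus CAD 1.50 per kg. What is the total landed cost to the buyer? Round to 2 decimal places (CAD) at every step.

EXW: the seller makes goods available at their premises; the buyer bears all onward costs.
CIF value = EXW price + inland to port + export clearance + origin terminal + freight + insurance = 371074.07 + 1175.47 + 427.72 + 883.66 + 3752.31 + 433.24 = 377746.47
Ad valorem component: 377746.47 × 23.6% = 89148.17
Specific component: 13497 × 1.50 = 20245.50
Import duty = 89148.17 + 20245.50 = 109393.67
Buyer bears: inland to port 1175.47 + export clearance 427.72 + origin terminal 883.66 + freight 3752.31 + insurance 433.24 + brokerage 210.56 + duty 109393.67 = 116276.63
Landed cost = invoice 371074.07 + 116276.63 = 487350.70

Total landed cost: CAD 487350.70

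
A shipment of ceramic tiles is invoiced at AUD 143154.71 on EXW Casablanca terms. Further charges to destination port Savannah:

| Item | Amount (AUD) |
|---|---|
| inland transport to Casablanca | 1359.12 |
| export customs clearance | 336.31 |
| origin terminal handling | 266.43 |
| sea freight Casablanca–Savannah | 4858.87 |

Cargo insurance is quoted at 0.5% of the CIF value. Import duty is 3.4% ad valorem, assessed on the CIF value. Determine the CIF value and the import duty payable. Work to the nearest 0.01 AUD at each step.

Let C be the CIF value. C = EXW price + pre-shipment costs + freight + 0.5% × C
C − 0.5% × C = 143154.71 + 1359.12 + 336.31 + 266.43 + 4858.87
0.995 × C = 149975.44
C = 149975.44 / 0.995 = 150729.09
Insurance premium = 0.5% × 150729.09 = 753.65
Import duty = 150729.09 × 3.4% = 5124.79

CIF value: AUD 150729.09; import duty: AUD 5124.79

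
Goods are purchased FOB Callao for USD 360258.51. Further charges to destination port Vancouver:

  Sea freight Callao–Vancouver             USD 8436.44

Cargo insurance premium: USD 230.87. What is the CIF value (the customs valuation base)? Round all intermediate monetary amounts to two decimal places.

CIF value: USD 368925.82

CIF = FOB price + freight + insurance
CIF = 360258.51 + 8436.44 + 230.87 = 368925.82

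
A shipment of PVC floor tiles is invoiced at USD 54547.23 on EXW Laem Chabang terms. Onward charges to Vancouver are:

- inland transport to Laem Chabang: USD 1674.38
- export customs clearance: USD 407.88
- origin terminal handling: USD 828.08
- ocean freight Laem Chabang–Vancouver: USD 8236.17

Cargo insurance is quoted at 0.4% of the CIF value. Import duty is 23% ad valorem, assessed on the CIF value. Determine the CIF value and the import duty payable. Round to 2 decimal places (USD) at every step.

CIF value: USD 65957.57; import duty: USD 15170.24

Let C be the CIF value. C = EXW price + pre-shipment costs + freight + 0.4% × C
C − 0.4% × C = 54547.23 + 1674.38 + 407.88 + 828.08 + 8236.17
0.996 × C = 65693.74
C = 65693.74 / 0.996 = 65957.57
Insurance premium = 0.4% × 65957.57 = 263.83
Import duty = 65957.57 × 23% = 15170.24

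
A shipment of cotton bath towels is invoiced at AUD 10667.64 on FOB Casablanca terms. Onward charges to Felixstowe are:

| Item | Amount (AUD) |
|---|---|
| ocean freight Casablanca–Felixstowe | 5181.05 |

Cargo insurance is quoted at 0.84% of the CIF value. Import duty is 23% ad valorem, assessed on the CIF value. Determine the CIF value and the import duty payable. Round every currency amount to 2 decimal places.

Let C be the CIF value. C = FOB price + freight + 0.84% × C
C − 0.84% × C = 10667.64 + 5181.05
0.9916 × C = 15848.69
C = 15848.69 / 0.9916 = 15982.95
Insurance premium = 0.84% × 15982.95 = 134.26
Import duty = 15982.95 × 23% = 3676.08

CIF value: AUD 15982.95; import duty: AUD 3676.08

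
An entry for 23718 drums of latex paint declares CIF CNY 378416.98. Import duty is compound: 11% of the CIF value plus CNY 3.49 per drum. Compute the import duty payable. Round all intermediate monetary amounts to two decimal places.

Ad valorem component: 378416.98 × 11% = 41625.87
Specific component: 23718 × 3.49 = 82775.82
Import duty = 41625.87 + 82775.82 = 124401.69

Import duty: CNY 124401.69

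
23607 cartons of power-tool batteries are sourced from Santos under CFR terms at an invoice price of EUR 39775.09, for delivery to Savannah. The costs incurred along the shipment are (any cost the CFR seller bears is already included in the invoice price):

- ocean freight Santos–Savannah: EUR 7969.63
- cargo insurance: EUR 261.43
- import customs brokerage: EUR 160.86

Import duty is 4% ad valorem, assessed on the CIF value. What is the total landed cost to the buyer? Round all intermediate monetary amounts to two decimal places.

Total landed cost: EUR 41798.84

CFR: the seller pays costs through ocean freight to the destination port, but not insurance.
Already in the invoice (seller's account under CFR): freight — exclude.
CIF value = CFR price + insurance = 39775.09 + 261.43 = 40036.52
Import duty = 40036.52 × 4% = 1601.46
Buyer bears: insurance 261.43 + brokerage 160.86 + duty 1601.46 = 2023.75
Landed cost = invoice 39775.09 + 2023.75 = 41798.84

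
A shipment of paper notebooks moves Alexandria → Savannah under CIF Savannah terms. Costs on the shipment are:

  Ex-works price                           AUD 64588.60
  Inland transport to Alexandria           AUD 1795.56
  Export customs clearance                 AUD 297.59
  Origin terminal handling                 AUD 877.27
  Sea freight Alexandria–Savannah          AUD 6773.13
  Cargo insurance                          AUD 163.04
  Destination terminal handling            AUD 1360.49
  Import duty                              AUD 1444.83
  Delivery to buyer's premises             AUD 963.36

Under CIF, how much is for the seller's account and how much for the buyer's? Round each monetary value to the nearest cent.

Seller: AUD 74495.19; buyer: AUD 3768.68

CIF: the seller pays costs through ocean freight and marine insurance to the destination port.
Seller's account: goods 64588.60 + inland to port 1795.56 + export clearance 297.59 + origin terminal 877.27 + freight 6773.13 + insurance 163.04 = 74495.19
Buyer's account: destination terminal 1360.49 + duty 1444.83 + delivery 963.36 = 3768.68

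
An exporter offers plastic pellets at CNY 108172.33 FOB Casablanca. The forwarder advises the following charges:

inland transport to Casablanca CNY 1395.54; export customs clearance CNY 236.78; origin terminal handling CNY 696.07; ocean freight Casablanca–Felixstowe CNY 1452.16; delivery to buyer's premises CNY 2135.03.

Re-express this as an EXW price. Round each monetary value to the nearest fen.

EXW price: CNY 105843.94

Not relevant to the conversion: freight, delivery — on the buyer under both terms; not part of either seller's price.
From FOB to EXW, the seller no longer bears: inland to port, export clearance, origin terminal.
EXW price = 108172.33 − 1395.54 − 236.78 − 696.07 = 105843.94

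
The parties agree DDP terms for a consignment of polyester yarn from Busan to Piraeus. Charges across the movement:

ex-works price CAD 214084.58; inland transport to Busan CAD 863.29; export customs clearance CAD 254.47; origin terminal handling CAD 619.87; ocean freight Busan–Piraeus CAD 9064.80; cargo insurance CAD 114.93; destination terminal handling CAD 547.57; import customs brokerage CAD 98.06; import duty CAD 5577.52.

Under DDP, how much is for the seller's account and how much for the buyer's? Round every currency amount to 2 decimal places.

Seller: CAD 231225.09; buyer: CAD 0.00

DDP: the seller bears all costs including import duty.
Seller's account: goods 214084.58 + inland to port 863.29 + export clearance 254.47 + origin terminal 619.87 + freight 9064.80 + insurance 114.93 + destination terminal 547.57 + brokerage 98.06 + duty 5577.52 = 231225.09
Buyer's account: 0.00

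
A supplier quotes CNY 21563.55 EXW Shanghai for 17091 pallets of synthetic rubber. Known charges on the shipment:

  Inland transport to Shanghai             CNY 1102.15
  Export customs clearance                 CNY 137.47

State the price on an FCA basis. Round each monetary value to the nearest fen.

From EXW to FCA, the seller additionally bears: inland to port, export clearance.
FCA price = 21563.55 + 1102.15 + 137.47 = 22803.17

FCA price: CNY 22803.17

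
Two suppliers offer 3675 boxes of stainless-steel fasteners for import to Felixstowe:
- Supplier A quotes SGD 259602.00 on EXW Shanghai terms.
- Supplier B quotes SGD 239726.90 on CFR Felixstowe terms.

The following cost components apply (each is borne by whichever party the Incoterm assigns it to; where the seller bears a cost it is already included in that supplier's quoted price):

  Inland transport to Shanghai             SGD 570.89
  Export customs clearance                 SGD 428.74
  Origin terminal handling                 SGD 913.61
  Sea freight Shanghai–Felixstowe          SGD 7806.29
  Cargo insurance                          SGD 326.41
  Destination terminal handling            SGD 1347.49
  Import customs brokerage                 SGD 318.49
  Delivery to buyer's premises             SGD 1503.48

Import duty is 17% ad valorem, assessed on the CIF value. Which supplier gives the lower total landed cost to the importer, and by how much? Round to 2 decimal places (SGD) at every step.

Supplier B is cheaper by SGD 34625.72

Supplier A (EXW):
CIF value = EXW price + inland to port + export clearance + origin terminal + freight + insurance = 259602.00 + 570.89 + 428.74 + 913.61 + 7806.29 + 326.41 = 269647.94
Import duty = 269647.94 × 17% = 45840.15
Buyer bears (A): 570.89 + 428.74 + 913.61 + 7806.29 + 326.41 + 1347.49 + 318.49 + 1503.48 = 13215.40
Landed cost (A) = invoice 259602.00 + 13215.40 + duty 45840.15 = 318657.55
Supplier B (CFR):
CIF value = CFR price + insurance = 239726.90 + 326.41 = 240053.31
Import duty = 240053.31 × 17% = 40809.06
Buyer bears (B): 326.41 + 1347.49 + 318.49 + 1503.48 = 3495.87
Landed cost (B) = invoice 239726.90 + 3495.87 + duty 40809.06 = 284031.83
Difference = |318657.55 − 284031.83| = 34625.72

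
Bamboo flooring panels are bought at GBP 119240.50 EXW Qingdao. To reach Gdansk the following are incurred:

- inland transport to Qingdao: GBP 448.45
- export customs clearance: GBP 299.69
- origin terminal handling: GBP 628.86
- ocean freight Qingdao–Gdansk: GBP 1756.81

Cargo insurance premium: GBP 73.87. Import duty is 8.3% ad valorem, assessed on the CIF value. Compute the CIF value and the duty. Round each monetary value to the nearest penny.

CIF value: GBP 122448.18; import duty: GBP 10163.20

CIF = EXW price + pre-shipment costs + freight + insurance
CIF = 119240.50 + 448.45 + 299.69 + 628.86 + 1756.81 + 73.87 = 122448.18
Import duty = 122448.18 × 8.3% = 10163.20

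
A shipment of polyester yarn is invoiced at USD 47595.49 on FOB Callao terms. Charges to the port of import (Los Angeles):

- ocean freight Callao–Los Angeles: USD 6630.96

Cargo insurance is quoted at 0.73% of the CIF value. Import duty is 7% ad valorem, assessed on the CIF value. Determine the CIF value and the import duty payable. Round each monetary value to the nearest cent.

CIF value: USD 54625.21; import duty: USD 3823.76

Let C be the CIF value. C = FOB price + freight + 0.73% × C
C − 0.73% × C = 47595.49 + 6630.96
0.9927 × C = 54226.45
C = 54226.45 / 0.9927 = 54625.21
Insurance premium = 0.73% × 54625.21 = 398.76
Import duty = 54625.21 × 7% = 3823.76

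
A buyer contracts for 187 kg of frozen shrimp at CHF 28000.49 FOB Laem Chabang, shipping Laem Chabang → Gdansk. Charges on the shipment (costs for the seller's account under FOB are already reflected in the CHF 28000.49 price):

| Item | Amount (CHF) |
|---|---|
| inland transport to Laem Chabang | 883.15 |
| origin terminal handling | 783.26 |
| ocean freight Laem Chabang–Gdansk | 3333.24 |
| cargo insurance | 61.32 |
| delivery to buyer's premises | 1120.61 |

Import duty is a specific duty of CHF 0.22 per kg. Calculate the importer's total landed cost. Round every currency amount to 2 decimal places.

FOB: the seller bears costs until goods are on board at the origin port; the buyer bears freight, insurance and all costs thereafter.
Already in the invoice (seller's account under FOB): inland to port, origin terminal — exclude.
CIF value = FOB price + freight + insurance = 28000.49 + 3333.24 + 61.32 = 31395.05
Import duty = 187 × 0.22 = 41.14
Buyer bears: freight 3333.24 + insurance 61.32 + delivery 1120.61 + duty 41.14 = 4556.31
Landed cost = invoice 28000.49 + 4556.31 = 32556.80

Total landed cost: CHF 32556.80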